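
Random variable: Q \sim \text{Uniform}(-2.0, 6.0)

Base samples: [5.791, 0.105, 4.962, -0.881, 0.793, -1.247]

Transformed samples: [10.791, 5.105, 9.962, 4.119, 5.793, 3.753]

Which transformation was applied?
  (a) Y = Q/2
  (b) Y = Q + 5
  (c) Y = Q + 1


Checking option (b) Y = Q + 5:
  Q = 5.791 -> Y = 10.791 ✓
  Q = 0.105 -> Y = 5.105 ✓
  Q = 4.962 -> Y = 9.962 ✓
All samples match this transformation.

(b) Q + 5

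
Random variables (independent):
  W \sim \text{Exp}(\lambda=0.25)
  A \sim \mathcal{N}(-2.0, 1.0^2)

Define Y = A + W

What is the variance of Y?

For independent RVs: Var(aX + bY) = a²Var(X) + b²Var(Y)
Var(W) = 16
Var(A) = 1
Var(Y) = 1²*16 + 1²*1
= 1*16 + 1*1 = 17

17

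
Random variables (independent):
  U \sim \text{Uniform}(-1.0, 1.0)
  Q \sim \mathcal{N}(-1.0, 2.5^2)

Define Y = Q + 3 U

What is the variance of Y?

For independent RVs: Var(aX + bY) = a²Var(X) + b²Var(Y)
Var(U) = 0.33333333
Var(Q) = 6.25
Var(Y) = 3²*0.33333333 + 1²*6.25
= 9*0.33333333 + 1*6.25 = 9.25

9.25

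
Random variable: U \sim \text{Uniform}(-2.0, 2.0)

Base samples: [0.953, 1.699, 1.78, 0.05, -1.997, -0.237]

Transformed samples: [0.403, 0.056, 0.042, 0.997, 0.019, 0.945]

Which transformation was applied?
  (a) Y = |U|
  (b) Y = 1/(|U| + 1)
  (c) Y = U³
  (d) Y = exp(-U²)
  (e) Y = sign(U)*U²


Checking option (d) Y = exp(-U²):
  U = 0.953 -> Y = 0.403 ✓
  U = 1.699 -> Y = 0.056 ✓
  U = 1.78 -> Y = 0.042 ✓
All samples match this transformation.

(d) exp(-U²)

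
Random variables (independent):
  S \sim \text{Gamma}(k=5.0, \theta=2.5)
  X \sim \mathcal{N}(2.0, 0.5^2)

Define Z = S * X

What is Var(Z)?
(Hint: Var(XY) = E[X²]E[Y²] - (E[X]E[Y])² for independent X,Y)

Var(XY) = E[X²]E[Y²] - (E[X]E[Y])²
E[S] = 12.5, Var(S) = 31.25
E[X] = 2, Var(X) = 0.25
E[S²] = 31.25 + 12.5² = 187.5
E[X²] = 0.25 + 2² = 4.25
Var(Z) = 187.5*4.25 - (12.5*2)²
= 796.875 - 625 = 171.875

171.875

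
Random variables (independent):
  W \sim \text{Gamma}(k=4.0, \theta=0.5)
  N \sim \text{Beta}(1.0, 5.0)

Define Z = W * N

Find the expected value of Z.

For independent RVs: E[XY] = E[X]*E[Y]
E[W] = 2
E[N] = 0.16666667
E[Z] = 2 * 0.16666667 = 0.33333333

0.33333333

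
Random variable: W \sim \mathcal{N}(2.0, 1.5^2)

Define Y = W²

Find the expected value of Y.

E[W²] = Var(W) + (E[W])² = 2.25 + 4 = 6.25

6.25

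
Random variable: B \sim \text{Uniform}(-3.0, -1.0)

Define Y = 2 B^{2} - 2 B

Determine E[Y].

E[Y] = 2*E[B²] - 2*E[B]
E[B] = -2
E[B²] = Var(B) + (E[B])² = 0.33333333 + 4 = 4.3333333
E[Y] = 2*4.3333333 - 2*(-2) = 12.666667

12.666667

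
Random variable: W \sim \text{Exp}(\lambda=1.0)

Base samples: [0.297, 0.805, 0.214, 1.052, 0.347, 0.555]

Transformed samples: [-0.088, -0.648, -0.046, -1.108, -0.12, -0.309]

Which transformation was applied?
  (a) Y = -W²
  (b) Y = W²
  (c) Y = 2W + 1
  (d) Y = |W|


Checking option (a) Y = -W²:
  W = 0.297 -> Y = -0.088 ✓
  W = 0.805 -> Y = -0.648 ✓
  W = 0.214 -> Y = -0.046 ✓
All samples match this transformation.

(a) -W²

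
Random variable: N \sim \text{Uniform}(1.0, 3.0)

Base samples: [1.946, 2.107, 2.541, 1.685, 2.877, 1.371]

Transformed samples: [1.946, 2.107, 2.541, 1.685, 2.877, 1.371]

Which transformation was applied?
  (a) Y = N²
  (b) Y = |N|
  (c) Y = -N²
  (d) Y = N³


Checking option (b) Y = |N|:
  N = 1.946 -> Y = 1.946 ✓
  N = 2.107 -> Y = 2.107 ✓
  N = 2.541 -> Y = 2.541 ✓
All samples match this transformation.

(b) |N|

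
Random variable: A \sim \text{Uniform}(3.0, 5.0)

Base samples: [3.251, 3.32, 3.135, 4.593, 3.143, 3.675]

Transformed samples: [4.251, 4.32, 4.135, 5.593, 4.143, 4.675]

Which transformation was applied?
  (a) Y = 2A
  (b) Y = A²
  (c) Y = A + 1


Checking option (c) Y = A + 1:
  A = 3.251 -> Y = 4.251 ✓
  A = 3.32 -> Y = 4.32 ✓
  A = 3.135 -> Y = 4.135 ✓
All samples match this transformation.

(c) A + 1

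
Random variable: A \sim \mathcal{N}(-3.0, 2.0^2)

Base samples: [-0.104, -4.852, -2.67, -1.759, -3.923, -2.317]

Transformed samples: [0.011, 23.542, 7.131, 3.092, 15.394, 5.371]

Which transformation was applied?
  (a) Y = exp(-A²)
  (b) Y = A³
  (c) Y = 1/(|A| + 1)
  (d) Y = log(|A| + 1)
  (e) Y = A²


Checking option (e) Y = A²:
  A = -0.104 -> Y = 0.011 ✓
  A = -4.852 -> Y = 23.542 ✓
  A = -2.67 -> Y = 7.131 ✓
All samples match this transformation.

(e) A²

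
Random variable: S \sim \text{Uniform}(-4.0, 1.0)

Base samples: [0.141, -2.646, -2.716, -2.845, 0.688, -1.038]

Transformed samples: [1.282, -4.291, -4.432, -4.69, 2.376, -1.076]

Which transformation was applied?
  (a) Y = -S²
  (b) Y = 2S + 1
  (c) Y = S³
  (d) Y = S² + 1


Checking option (b) Y = 2S + 1:
  S = 0.141 -> Y = 1.282 ✓
  S = -2.646 -> Y = -4.291 ✓
  S = -2.716 -> Y = -4.432 ✓
All samples match this transformation.

(b) 2S + 1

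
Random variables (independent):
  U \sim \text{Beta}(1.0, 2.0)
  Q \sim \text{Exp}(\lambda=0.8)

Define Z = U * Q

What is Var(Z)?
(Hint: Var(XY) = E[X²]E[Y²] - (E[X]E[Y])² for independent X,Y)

Var(XY) = E[X²]E[Y²] - (E[X]E[Y])²
E[U] = 0.33333333, Var(U) = 0.055555556
E[Q] = 1.25, Var(Q) = 1.5625
E[U²] = 0.055555556 + 0.33333333² = 0.16666667
E[Q²] = 1.5625 + 1.25² = 3.125
Var(Z) = 0.16666667*3.125 - (0.33333333*1.25)²
= 0.52083333 - 0.17361111 = 0.34722222

0.34722222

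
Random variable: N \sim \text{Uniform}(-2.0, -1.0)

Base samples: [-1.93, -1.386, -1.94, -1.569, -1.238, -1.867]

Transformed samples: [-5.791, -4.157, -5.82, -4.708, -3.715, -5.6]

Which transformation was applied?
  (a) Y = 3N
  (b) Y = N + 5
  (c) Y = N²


Checking option (a) Y = 3N:
  N = -1.93 -> Y = -5.791 ✓
  N = -1.386 -> Y = -4.157 ✓
  N = -1.94 -> Y = -5.82 ✓
All samples match this transformation.

(a) 3N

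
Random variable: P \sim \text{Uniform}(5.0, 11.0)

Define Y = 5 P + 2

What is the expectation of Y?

For Y = 5P + 2:
E[Y] = 5 * E[P] + 2
E[P] = (5 + 11)/2 = 8
E[Y] = 5 * 8 + 2 = 42

42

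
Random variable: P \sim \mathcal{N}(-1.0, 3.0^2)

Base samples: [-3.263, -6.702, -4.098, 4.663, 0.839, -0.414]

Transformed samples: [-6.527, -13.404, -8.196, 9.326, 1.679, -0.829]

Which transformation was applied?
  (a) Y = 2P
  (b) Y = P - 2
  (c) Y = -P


Checking option (a) Y = 2P:
  P = -3.263 -> Y = -6.527 ✓
  P = -6.702 -> Y = -13.404 ✓
  P = -4.098 -> Y = -8.196 ✓
All samples match this transformation.

(a) 2P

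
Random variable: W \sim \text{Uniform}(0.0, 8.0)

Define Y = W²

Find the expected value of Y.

Using E[X²] = Var(X) + (E[X])²:
E[W] = 4
Var(W) = (8 - 0)^2/12 = 5.3333333
E[W²] = 5.3333333 + 4² = 5.3333333 + 16 = 21.333333

21.333333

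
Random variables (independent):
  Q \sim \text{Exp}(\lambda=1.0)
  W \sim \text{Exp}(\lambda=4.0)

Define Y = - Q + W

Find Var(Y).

For independent RVs: Var(aX + bY) = a²Var(X) + b²Var(Y)
Var(Q) = 1
Var(W) = 0.0625
Var(Y) = (-1)²*1 + 1²*0.0625
= 1*1 + 1*0.0625 = 1.0625

1.0625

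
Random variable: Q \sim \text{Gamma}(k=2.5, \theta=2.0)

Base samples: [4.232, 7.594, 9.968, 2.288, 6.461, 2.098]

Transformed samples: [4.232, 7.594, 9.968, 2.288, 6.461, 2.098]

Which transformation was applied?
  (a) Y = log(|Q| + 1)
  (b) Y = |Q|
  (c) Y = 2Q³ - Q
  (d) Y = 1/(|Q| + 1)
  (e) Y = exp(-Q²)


Checking option (b) Y = |Q|:
  Q = 4.232 -> Y = 4.232 ✓
  Q = 7.594 -> Y = 7.594 ✓
  Q = 9.968 -> Y = 9.968 ✓
All samples match this transformation.

(b) |Q|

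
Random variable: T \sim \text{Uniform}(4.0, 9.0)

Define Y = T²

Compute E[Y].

E[T²] = Var(T) + (E[T])² = 2.0833333 + 42.25 = 44.333333

44.333333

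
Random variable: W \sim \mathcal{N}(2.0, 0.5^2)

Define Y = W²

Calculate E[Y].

Using E[X²] = Var(X) + (E[X])²:
E[W] = 2
Var(W) = 0.5^2 = 0.25
E[W²] = 0.25 + 2² = 0.25 + 4 = 4.25

4.25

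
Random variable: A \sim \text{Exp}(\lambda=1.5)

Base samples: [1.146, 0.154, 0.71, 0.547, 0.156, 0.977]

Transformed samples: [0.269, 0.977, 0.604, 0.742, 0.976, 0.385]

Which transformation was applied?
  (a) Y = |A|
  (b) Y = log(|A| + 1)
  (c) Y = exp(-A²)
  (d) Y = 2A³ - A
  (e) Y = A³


Checking option (c) Y = exp(-A²):
  A = 1.146 -> Y = 0.269 ✓
  A = 0.154 -> Y = 0.977 ✓
  A = 0.71 -> Y = 0.604 ✓
All samples match this transformation.

(c) exp(-A²)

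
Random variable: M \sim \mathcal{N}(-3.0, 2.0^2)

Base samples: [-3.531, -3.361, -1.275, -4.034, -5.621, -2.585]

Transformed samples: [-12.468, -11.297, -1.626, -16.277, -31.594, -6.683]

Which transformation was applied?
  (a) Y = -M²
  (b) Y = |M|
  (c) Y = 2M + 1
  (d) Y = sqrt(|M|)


Checking option (a) Y = -M²:
  M = -3.531 -> Y = -12.468 ✓
  M = -3.361 -> Y = -11.297 ✓
  M = -1.275 -> Y = -1.626 ✓
All samples match this transformation.

(a) -M²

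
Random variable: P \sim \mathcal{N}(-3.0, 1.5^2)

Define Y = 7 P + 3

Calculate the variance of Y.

For Y = aP + b: Var(Y) = a² * Var(P)
Var(P) = 1.5^2 = 2.25
Var(Y) = 7² * 2.25 = 49 * 2.25 = 110.25

110.25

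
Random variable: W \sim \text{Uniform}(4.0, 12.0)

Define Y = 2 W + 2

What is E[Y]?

For Y = 2W + 2:
E[Y] = 2 * E[W] + 2
E[W] = (4 + 12)/2 = 8
E[Y] = 2 * 8 + 2 = 18

18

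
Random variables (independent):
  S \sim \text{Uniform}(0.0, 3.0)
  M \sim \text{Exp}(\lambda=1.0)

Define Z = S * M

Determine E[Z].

For independent RVs: E[XY] = E[X]*E[Y]
E[S] = 1.5
E[M] = 1
E[Z] = 1.5 * 1 = 1.5

1.5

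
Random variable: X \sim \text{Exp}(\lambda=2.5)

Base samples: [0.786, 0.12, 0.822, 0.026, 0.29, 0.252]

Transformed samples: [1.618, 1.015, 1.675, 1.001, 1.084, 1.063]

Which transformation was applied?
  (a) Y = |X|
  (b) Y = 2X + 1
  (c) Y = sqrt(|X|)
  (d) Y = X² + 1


Checking option (d) Y = X² + 1:
  X = 0.786 -> Y = 1.618 ✓
  X = 0.12 -> Y = 1.015 ✓
  X = 0.822 -> Y = 1.675 ✓
All samples match this transformation.

(d) X² + 1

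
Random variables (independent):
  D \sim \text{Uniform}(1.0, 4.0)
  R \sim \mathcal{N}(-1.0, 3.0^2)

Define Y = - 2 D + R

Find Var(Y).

For independent RVs: Var(aX + bY) = a²Var(X) + b²Var(Y)
Var(D) = 0.75
Var(R) = 9
Var(Y) = (-2)²*0.75 + 1²*9
= 4*0.75 + 1*9 = 12

12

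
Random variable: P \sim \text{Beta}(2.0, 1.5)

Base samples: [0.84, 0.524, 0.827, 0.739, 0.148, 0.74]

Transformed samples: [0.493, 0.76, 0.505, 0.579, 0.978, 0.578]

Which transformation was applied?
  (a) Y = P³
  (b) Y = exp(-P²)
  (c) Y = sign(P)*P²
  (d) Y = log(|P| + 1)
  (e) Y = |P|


Checking option (b) Y = exp(-P²):
  P = 0.84 -> Y = 0.493 ✓
  P = 0.524 -> Y = 0.76 ✓
  P = 0.827 -> Y = 0.505 ✓
All samples match this transformation.

(b) exp(-P²)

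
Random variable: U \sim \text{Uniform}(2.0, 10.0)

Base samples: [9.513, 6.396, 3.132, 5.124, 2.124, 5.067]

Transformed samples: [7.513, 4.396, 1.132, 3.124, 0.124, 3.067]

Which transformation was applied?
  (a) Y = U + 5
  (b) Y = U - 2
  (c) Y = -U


Checking option (b) Y = U - 2:
  U = 9.513 -> Y = 7.513 ✓
  U = 6.396 -> Y = 4.396 ✓
  U = 3.132 -> Y = 1.132 ✓
All samples match this transformation.

(b) U - 2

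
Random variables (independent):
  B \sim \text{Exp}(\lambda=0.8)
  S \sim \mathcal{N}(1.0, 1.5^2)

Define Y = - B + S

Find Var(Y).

For independent RVs: Var(aX + bY) = a²Var(X) + b²Var(Y)
Var(B) = 1.5625
Var(S) = 2.25
Var(Y) = (-1)²*1.5625 + 1²*2.25
= 1*1.5625 + 1*2.25 = 3.8125

3.8125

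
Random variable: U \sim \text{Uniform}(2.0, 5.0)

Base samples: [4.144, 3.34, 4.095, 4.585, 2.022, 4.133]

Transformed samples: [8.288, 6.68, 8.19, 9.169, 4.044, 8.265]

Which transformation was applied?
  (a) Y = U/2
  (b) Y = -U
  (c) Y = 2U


Checking option (c) Y = 2U:
  U = 4.144 -> Y = 8.288 ✓
  U = 3.34 -> Y = 6.68 ✓
  U = 4.095 -> Y = 8.19 ✓
All samples match this transformation.

(c) 2U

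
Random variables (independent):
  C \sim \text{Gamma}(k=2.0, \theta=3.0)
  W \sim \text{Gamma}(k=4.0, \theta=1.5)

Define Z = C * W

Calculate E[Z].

For independent RVs: E[XY] = E[X]*E[Y]
E[C] = 6
E[W] = 6
E[Z] = 6 * 6 = 36

36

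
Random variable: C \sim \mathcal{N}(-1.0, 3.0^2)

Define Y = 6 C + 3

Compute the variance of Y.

For Y = aC + b: Var(Y) = a² * Var(C)
Var(C) = 3.0^2 = 9
Var(Y) = 6² * 9 = 36 * 9 = 324

324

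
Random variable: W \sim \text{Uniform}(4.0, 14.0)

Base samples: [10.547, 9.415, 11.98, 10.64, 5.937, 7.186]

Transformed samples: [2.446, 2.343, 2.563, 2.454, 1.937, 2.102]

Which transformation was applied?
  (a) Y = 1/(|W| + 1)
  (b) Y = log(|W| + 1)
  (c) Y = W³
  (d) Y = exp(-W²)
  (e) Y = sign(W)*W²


Checking option (b) Y = log(|W| + 1):
  W = 10.547 -> Y = 2.446 ✓
  W = 9.415 -> Y = 2.343 ✓
  W = 11.98 -> Y = 2.563 ✓
All samples match this transformation.

(b) log(|W| + 1)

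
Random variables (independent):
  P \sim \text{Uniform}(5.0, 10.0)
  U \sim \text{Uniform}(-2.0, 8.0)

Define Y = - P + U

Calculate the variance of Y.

For independent RVs: Var(aX + bY) = a²Var(X) + b²Var(Y)
Var(P) = 2.0833333
Var(U) = 8.3333333
Var(Y) = (-1)²*2.0833333 + 1²*8.3333333
= 1*2.0833333 + 1*8.3333333 = 10.416667

10.416667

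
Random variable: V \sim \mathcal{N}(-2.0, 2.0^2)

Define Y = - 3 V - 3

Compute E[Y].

For Y = -3V - 3:
E[Y] = -3 * E[V] - 3
E[V] = -2.0 = -2
E[Y] = -3 * (-2) - 3 = 3

3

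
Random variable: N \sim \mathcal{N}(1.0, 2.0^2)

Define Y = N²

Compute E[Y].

Using E[X²] = Var(X) + (E[X])²:
E[N] = 1
Var(N) = 2.0^2 = 4
E[N²] = 4 + 1² = 4 + 1 = 5

5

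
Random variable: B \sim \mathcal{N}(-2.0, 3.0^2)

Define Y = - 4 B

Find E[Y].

For Y = -4B:
E[Y] = -4 * E[B]
E[B] = -2.0 = -2
E[Y] = -4 * (-2) = 8

8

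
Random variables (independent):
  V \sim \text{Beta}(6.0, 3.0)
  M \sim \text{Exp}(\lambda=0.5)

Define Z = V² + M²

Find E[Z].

E[Z] = E[V²] + E[M²]
E[V²] = Var(V) + E[V]² = 0.022222222 + 0.44444444 = 0.46666667
E[M²] = Var(M) + E[M]² = 4 + 4 = 8
E[Z] = 0.46666667 + 8 = 8.4666667

8.4666667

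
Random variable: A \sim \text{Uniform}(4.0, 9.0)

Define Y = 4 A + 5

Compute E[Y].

For Y = 4A + 5:
E[Y] = 4 * E[A] + 5
E[A] = (4 + 9)/2 = 6.5
E[Y] = 4 * 6.5 + 5 = 31

31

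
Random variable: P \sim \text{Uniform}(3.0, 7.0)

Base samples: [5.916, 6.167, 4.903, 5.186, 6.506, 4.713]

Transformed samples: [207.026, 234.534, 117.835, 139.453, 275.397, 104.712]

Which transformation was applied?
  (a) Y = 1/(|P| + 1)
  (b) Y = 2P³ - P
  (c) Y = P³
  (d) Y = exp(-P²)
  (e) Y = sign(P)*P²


Checking option (c) Y = P³:
  P = 5.916 -> Y = 207.026 ✓
  P = 6.167 -> Y = 234.534 ✓
  P = 4.903 -> Y = 117.835 ✓
All samples match this transformation.

(c) P³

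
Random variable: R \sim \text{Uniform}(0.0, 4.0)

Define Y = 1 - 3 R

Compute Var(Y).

For Y = aR + b: Var(Y) = a² * Var(R)
Var(R) = (4 - 0)^2/12 = 1.3333333
Var(Y) = (-3)² * 1.3333333 = 9 * 1.3333333 = 12

12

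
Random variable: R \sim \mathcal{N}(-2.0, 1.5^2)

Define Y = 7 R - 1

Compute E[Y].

For Y = 7R - 1:
E[Y] = 7 * E[R] - 1
E[R] = -2.0 = -2
E[Y] = 7 * (-2) - 1 = -15

-15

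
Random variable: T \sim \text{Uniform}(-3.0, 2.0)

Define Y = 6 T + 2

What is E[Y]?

For Y = 6T + 2:
E[Y] = 6 * E[T] + 2
E[T] = (-3 + 2)/2 = -0.5
E[Y] = 6 * (-0.5) + 2 = -1

-1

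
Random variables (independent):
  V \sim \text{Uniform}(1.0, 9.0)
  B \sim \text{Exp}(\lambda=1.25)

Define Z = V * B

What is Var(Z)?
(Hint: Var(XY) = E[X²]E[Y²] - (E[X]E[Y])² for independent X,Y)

Var(XY) = E[X²]E[Y²] - (E[X]E[Y])²
E[V] = 5, Var(V) = 5.3333333
E[B] = 0.8, Var(B) = 0.64
E[V²] = 5.3333333 + 5² = 30.333333
E[B²] = 0.64 + 0.8² = 1.28
Var(Z) = 30.333333*1.28 - (5*0.8)²
= 38.826667 - 16 = 22.826667

22.826667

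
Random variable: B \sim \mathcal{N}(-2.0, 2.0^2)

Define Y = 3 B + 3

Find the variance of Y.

For Y = aB + b: Var(Y) = a² * Var(B)
Var(B) = 2.0^2 = 4
Var(Y) = 3² * 4 = 9 * 4 = 36

36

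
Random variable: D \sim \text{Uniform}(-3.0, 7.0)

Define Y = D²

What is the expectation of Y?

E[D²] = Var(D) + (E[D])² = 8.3333333 + 4 = 12.333333

12.333333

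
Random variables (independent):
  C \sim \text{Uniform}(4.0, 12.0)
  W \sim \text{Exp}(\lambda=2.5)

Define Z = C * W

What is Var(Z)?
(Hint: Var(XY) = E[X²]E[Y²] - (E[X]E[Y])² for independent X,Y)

Var(XY) = E[X²]E[Y²] - (E[X]E[Y])²
E[C] = 8, Var(C) = 5.3333333
E[W] = 0.4, Var(W) = 0.16
E[C²] = 5.3333333 + 8² = 69.333333
E[W²] = 0.16 + 0.4² = 0.32
Var(Z) = 69.333333*0.32 - (8*0.4)²
= 22.186667 - 10.24 = 11.946667

11.946667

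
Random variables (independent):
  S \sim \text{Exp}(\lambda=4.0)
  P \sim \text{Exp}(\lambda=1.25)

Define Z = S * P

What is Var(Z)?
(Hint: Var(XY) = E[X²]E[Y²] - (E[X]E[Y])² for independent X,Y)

Var(XY) = E[X²]E[Y²] - (E[X]E[Y])²
E[S] = 0.25, Var(S) = 0.0625
E[P] = 0.8, Var(P) = 0.64
E[S²] = 0.0625 + 0.25² = 0.125
E[P²] = 0.64 + 0.8² = 1.28
Var(Z) = 0.125*1.28 - (0.25*0.8)²
= 0.16 - 0.04 = 0.12

0.12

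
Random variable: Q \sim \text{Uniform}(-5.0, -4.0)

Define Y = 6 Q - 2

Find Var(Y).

For Y = aQ + b: Var(Y) = a² * Var(Q)
Var(Q) = (-4 + 5)^2/12 = 0.083333333
Var(Y) = 6² * 0.083333333 = 36 * 0.083333333 = 3

3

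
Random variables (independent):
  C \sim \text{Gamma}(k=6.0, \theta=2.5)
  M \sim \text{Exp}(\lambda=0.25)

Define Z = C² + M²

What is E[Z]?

E[Z] = E[C²] + E[M²]
E[C²] = Var(C) + E[C]² = 37.5 + 225 = 262.5
E[M²] = Var(M) + E[M]² = 16 + 16 = 32
E[Z] = 262.5 + 32 = 294.5

294.5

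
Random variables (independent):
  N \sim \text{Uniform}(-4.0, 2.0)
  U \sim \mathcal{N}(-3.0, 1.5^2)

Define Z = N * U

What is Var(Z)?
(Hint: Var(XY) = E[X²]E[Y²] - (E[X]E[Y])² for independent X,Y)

Var(XY) = E[X²]E[Y²] - (E[X]E[Y])²
E[N] = -1, Var(N) = 3
E[U] = -3, Var(U) = 2.25
E[N²] = 3 + (-1)² = 4
E[U²] = 2.25 + (-3)² = 11.25
Var(Z) = 4*11.25 - (-1*(-3))²
= 45 - 9 = 36

36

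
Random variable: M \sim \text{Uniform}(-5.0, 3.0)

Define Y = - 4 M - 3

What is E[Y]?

For Y = -4M - 3:
E[Y] = -4 * E[M] - 3
E[M] = (-5 + 3)/2 = -1
E[Y] = -4 * (-1) - 3 = 1

1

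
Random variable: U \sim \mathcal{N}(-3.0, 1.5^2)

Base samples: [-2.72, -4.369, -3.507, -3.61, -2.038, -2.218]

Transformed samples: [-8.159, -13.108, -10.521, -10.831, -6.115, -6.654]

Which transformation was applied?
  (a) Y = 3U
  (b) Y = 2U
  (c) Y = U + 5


Checking option (a) Y = 3U:
  U = -2.72 -> Y = -8.159 ✓
  U = -4.369 -> Y = -13.108 ✓
  U = -3.507 -> Y = -10.521 ✓
All samples match this transformation.

(a) 3U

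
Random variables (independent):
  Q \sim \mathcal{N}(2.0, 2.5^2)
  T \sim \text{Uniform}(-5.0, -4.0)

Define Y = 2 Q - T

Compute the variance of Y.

For independent RVs: Var(aX + bY) = a²Var(X) + b²Var(Y)
Var(Q) = 6.25
Var(T) = 0.083333333
Var(Y) = 2²*6.25 + (-1)²*0.083333333
= 4*6.25 + 1*0.083333333 = 25.083333

25.083333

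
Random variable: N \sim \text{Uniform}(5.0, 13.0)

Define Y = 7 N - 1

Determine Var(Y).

For Y = aN + b: Var(Y) = a² * Var(N)
Var(N) = (13 - 5)^2/12 = 5.3333333
Var(Y) = 7² * 5.3333333 = 49 * 5.3333333 = 261.33333

261.33333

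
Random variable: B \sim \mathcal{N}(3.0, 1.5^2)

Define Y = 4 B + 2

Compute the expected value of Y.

For Y = 4B + 2:
E[Y] = 4 * E[B] + 2
E[B] = 3.0 = 3
E[Y] = 4 * 3 + 2 = 14

14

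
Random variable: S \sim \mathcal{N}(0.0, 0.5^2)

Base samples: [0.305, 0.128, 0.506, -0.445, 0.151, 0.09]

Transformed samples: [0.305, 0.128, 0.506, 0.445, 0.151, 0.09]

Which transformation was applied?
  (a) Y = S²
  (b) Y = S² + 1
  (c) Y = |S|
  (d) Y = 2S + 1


Checking option (c) Y = |S|:
  S = 0.305 -> Y = 0.305 ✓
  S = 0.128 -> Y = 0.128 ✓
  S = 0.506 -> Y = 0.506 ✓
All samples match this transformation.

(c) |S|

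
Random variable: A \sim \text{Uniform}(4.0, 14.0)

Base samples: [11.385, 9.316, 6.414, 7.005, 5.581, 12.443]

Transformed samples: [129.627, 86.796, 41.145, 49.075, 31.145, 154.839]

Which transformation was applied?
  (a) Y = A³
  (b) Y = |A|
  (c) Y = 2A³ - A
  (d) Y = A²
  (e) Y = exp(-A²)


Checking option (d) Y = A²:
  A = 11.385 -> Y = 129.627 ✓
  A = 9.316 -> Y = 86.796 ✓
  A = 6.414 -> Y = 41.145 ✓
All samples match this transformation.

(d) A²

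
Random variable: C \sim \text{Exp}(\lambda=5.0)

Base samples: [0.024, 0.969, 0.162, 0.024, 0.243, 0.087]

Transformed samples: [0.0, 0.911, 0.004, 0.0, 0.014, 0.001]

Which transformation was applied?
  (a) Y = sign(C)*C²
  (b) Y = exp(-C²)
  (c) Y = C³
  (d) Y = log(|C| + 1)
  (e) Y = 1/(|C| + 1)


Checking option (c) Y = C³:
  C = 0.024 -> Y = 0.0 ✓
  C = 0.969 -> Y = 0.911 ✓
  C = 0.162 -> Y = 0.004 ✓
All samples match this transformation.

(c) C³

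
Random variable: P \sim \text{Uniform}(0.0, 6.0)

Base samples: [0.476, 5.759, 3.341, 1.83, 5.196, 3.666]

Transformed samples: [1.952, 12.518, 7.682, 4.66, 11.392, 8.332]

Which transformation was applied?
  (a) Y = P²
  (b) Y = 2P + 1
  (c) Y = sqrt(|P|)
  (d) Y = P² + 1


Checking option (b) Y = 2P + 1:
  P = 0.476 -> Y = 1.952 ✓
  P = 5.759 -> Y = 12.518 ✓
  P = 3.341 -> Y = 7.682 ✓
All samples match this transformation.

(b) 2P + 1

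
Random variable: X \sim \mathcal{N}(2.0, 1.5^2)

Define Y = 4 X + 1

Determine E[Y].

For Y = 4X + 1:
E[Y] = 4 * E[X] + 1
E[X] = 2.0 = 2
E[Y] = 4 * 2 + 1 = 9

9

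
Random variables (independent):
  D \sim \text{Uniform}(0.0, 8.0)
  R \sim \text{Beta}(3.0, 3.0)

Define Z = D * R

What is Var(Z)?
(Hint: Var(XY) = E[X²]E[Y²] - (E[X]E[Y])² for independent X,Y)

Var(XY) = E[X²]E[Y²] - (E[X]E[Y])²
E[D] = 4, Var(D) = 5.3333333
E[R] = 0.5, Var(R) = 0.035714286
E[D²] = 5.3333333 + 4² = 21.333333
E[R²] = 0.035714286 + 0.5² = 0.28571429
Var(Z) = 21.333333*0.28571429 - (4*0.5)²
= 6.0952381 - 4 = 2.0952381

2.0952381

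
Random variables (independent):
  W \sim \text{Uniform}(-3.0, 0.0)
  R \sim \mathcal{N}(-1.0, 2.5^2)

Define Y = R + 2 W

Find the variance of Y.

For independent RVs: Var(aX + bY) = a²Var(X) + b²Var(Y)
Var(W) = 0.75
Var(R) = 6.25
Var(Y) = 2²*0.75 + 1²*6.25
= 4*0.75 + 1*6.25 = 9.25

9.25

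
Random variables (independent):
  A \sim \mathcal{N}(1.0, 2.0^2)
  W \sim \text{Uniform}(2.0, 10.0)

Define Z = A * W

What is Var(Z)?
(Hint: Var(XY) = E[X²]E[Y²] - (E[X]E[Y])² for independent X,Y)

Var(XY) = E[X²]E[Y²] - (E[X]E[Y])²
E[A] = 1, Var(A) = 4
E[W] = 6, Var(W) = 5.3333333
E[A²] = 4 + 1² = 5
E[W²] = 5.3333333 + 6² = 41.333333
Var(Z) = 5*41.333333 - (1*6)²
= 206.66667 - 36 = 170.66667

170.66667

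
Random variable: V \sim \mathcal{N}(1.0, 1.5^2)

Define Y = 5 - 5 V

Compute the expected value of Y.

For Y = -5V + 5:
E[Y] = -5 * E[V] + 5
E[V] = 1.0 = 1
E[Y] = -5 * 1 + 5 = 0

0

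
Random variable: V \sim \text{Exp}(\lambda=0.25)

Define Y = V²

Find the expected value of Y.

E[V²] = Var(V) + (E[V])² = 16 + 16 = 32

32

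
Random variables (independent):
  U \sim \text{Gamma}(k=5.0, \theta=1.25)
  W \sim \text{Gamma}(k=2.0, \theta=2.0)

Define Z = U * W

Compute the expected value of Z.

For independent RVs: E[XY] = E[X]*E[Y]
E[U] = 6.25
E[W] = 4
E[Z] = 6.25 * 4 = 25

25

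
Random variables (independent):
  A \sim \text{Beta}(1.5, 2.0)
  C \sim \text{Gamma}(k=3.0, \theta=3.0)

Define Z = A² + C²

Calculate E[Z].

E[Z] = E[A²] + E[C²]
E[A²] = Var(A) + E[A]² = 0.054421769 + 0.18367347 = 0.23809524
E[C²] = Var(C) + E[C]² = 27 + 81 = 108
E[Z] = 0.23809524 + 108 = 108.2381

108.2381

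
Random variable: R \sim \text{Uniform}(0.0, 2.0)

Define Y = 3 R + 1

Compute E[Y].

For Y = 3R + 1:
E[Y] = 3 * E[R] + 1
E[R] = (0 + 2)/2 = 1
E[Y] = 3 * 1 + 1 = 4

4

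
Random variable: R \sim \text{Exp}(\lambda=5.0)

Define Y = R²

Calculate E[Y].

Using E[X²] = Var(X) + (E[X])²:
E[R] = 0.2
Var(R) = 1/5.0^2 = 0.04
E[R²] = 0.04 + 0.2² = 0.04 + 0.04 = 0.08

0.08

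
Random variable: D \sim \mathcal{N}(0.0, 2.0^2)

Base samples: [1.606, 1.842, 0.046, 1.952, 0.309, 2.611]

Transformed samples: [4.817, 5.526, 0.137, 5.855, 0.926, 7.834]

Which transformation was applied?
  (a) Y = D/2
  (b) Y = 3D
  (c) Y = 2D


Checking option (b) Y = 3D:
  D = 1.606 -> Y = 4.817 ✓
  D = 1.842 -> Y = 5.526 ✓
  D = 0.046 -> Y = 0.137 ✓
All samples match this transformation.

(b) 3D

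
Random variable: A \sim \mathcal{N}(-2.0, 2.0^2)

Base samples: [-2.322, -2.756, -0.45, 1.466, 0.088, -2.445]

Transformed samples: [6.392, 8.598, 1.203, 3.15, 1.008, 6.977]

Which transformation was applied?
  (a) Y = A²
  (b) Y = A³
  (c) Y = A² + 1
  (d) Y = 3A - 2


Checking option (c) Y = A² + 1:
  A = -2.322 -> Y = 6.392 ✓
  A = -2.756 -> Y = 8.598 ✓
  A = -0.45 -> Y = 1.203 ✓
All samples match this transformation.

(c) A² + 1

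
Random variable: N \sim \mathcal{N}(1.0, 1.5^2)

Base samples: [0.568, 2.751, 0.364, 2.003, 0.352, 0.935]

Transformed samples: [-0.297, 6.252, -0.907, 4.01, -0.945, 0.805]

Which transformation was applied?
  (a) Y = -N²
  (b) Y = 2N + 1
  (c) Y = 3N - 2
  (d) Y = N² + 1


Checking option (c) Y = 3N - 2:
  N = 0.568 -> Y = -0.297 ✓
  N = 2.751 -> Y = 6.252 ✓
  N = 0.364 -> Y = -0.907 ✓
All samples match this transformation.

(c) 3N - 2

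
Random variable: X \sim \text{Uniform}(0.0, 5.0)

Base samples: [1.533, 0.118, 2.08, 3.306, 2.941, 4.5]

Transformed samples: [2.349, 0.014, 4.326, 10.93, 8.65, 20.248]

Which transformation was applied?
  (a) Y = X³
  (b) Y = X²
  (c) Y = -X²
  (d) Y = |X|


Checking option (b) Y = X²:
  X = 1.533 -> Y = 2.349 ✓
  X = 0.118 -> Y = 0.014 ✓
  X = 2.08 -> Y = 4.326 ✓
All samples match this transformation.

(b) X²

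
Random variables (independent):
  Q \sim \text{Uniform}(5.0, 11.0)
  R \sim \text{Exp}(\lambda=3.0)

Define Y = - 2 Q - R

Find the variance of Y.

For independent RVs: Var(aX + bY) = a²Var(X) + b²Var(Y)
Var(Q) = 3
Var(R) = 0.11111111
Var(Y) = (-2)²*3 + (-1)²*0.11111111
= 4*3 + 1*0.11111111 = 12.111111

12.111111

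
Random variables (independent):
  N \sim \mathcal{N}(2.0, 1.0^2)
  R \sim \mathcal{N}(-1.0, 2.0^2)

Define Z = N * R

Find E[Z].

For independent RVs: E[XY] = E[X]*E[Y]
E[N] = 2
E[R] = -1
E[Z] = 2 * (-1) = -2

-2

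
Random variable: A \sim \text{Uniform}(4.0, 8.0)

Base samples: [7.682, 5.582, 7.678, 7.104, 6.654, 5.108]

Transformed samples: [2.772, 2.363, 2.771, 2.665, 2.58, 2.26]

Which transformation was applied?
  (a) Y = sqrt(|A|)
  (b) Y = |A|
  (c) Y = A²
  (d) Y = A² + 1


Checking option (a) Y = sqrt(|A|):
  A = 7.682 -> Y = 2.772 ✓
  A = 5.582 -> Y = 2.363 ✓
  A = 7.678 -> Y = 2.771 ✓
All samples match this transformation.

(a) sqrt(|A|)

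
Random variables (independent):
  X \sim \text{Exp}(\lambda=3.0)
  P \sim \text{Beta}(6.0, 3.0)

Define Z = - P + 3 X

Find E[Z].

E[Z] = 3*E[X] - 1*E[P]
E[X] = 0.33333333
E[P] = 0.66666667
E[Z] = 3*0.33333333 - 1*0.66666667 = 0.33333333

0.33333333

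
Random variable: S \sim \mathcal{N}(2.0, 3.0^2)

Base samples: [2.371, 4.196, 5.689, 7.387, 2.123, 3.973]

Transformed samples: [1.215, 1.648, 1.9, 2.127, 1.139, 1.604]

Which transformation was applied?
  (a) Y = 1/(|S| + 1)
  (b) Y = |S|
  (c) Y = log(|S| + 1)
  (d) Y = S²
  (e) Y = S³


Checking option (c) Y = log(|S| + 1):
  S = 2.371 -> Y = 1.215 ✓
  S = 4.196 -> Y = 1.648 ✓
  S = 5.689 -> Y = 1.9 ✓
All samples match this transformation.

(c) log(|S| + 1)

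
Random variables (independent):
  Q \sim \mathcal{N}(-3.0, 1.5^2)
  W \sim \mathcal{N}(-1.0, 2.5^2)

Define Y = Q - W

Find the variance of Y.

For independent RVs: Var(aX + bY) = a²Var(X) + b²Var(Y)
Var(Q) = 2.25
Var(W) = 6.25
Var(Y) = 1²*2.25 + (-1)²*6.25
= 1*2.25 + 1*6.25 = 8.5

8.5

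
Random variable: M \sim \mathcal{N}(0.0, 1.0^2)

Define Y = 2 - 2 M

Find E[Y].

For Y = -2M + 2:
E[Y] = -2 * E[M] + 2
E[M] = 0.0 = 0
E[Y] = -2 * 0 + 2 = 2

2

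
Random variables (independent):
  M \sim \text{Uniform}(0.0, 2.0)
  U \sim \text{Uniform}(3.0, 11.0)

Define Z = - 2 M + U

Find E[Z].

E[Z] = -2*E[M] + 1*E[U]
E[M] = 1
E[U] = 7
E[Z] = -2*1 + 1*7 = 5

5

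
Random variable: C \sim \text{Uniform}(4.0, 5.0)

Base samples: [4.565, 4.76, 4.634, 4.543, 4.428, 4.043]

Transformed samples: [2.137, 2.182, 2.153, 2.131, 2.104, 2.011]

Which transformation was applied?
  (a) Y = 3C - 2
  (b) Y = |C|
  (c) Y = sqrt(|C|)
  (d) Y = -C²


Checking option (c) Y = sqrt(|C|):
  C = 4.565 -> Y = 2.137 ✓
  C = 4.76 -> Y = 2.182 ✓
  C = 4.634 -> Y = 2.153 ✓
All samples match this transformation.

(c) sqrt(|C|)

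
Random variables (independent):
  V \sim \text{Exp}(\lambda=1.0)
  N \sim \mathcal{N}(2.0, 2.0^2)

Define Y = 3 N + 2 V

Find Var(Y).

For independent RVs: Var(aX + bY) = a²Var(X) + b²Var(Y)
Var(V) = 1
Var(N) = 4
Var(Y) = 2²*1 + 3²*4
= 4*1 + 9*4 = 40

40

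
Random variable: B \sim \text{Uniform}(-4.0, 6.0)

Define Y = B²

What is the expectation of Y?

E[B²] = Var(B) + (E[B])² = 8.3333333 + 1 = 9.3333333

9.3333333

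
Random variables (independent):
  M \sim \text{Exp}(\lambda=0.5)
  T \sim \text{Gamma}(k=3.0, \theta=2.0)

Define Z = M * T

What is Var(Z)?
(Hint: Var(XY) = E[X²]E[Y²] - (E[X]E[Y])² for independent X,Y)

Var(XY) = E[X²]E[Y²] - (E[X]E[Y])²
E[M] = 2, Var(M) = 4
E[T] = 6, Var(T) = 12
E[M²] = 4 + 2² = 8
E[T²] = 12 + 6² = 48
Var(Z) = 8*48 - (2*6)²
= 384 - 144 = 240

240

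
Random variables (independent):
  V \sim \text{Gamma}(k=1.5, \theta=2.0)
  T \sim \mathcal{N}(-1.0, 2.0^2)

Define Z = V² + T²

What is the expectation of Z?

E[Z] = E[V²] + E[T²]
E[V²] = Var(V) + E[V]² = 6 + 9 = 15
E[T²] = Var(T) + E[T]² = 4 + 1 = 5
E[Z] = 15 + 5 = 20

20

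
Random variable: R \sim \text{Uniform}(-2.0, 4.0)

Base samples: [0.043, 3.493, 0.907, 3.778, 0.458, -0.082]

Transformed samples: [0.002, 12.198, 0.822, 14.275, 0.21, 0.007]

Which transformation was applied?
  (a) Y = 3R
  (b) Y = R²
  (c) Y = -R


Checking option (b) Y = R²:
  R = 0.043 -> Y = 0.002 ✓
  R = 3.493 -> Y = 12.198 ✓
  R = 0.907 -> Y = 0.822 ✓
All samples match this transformation.

(b) R²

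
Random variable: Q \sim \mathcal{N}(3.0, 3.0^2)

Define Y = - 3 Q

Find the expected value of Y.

For Y = -3Q:
E[Y] = -3 * E[Q]
E[Q] = 3.0 = 3
E[Y] = -3 * 3 = -9

-9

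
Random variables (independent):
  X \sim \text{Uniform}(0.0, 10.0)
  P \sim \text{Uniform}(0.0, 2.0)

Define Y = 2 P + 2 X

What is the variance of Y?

For independent RVs: Var(aX + bY) = a²Var(X) + b²Var(Y)
Var(X) = 8.3333333
Var(P) = 0.33333333
Var(Y) = 2²*8.3333333 + 2²*0.33333333
= 4*8.3333333 + 4*0.33333333 = 34.666667

34.666667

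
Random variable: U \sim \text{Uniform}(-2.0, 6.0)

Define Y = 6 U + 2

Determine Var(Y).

For Y = aU + b: Var(Y) = a² * Var(U)
Var(U) = (6 + 2)^2/12 = 5.3333333
Var(Y) = 6² * 5.3333333 = 36 * 5.3333333 = 192

192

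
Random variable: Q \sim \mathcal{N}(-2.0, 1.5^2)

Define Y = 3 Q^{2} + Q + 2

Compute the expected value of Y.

E[Y] = 3*E[Q²] + 1*E[Q] + 2
E[Q] = -2
E[Q²] = Var(Q) + (E[Q])² = 2.25 + 4 = 6.25
E[Y] = 3*6.25 + 1*(-2) + 2 = 18.75

18.75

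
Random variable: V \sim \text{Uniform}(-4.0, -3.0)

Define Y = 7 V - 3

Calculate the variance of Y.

For Y = aV + b: Var(Y) = a² * Var(V)
Var(V) = (-3 + 4)^2/12 = 0.083333333
Var(Y) = 7² * 0.083333333 = 49 * 0.083333333 = 4.0833333

4.0833333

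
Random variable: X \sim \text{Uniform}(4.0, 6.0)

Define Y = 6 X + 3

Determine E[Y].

For Y = 6X + 3:
E[Y] = 6 * E[X] + 3
E[X] = (4 + 6)/2 = 5
E[Y] = 6 * 5 + 3 = 33

33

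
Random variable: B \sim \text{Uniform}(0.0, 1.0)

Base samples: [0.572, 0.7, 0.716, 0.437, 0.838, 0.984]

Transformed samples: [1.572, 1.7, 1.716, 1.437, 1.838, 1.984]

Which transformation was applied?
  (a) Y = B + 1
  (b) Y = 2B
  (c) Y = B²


Checking option (a) Y = B + 1:
  B = 0.572 -> Y = 1.572 ✓
  B = 0.7 -> Y = 1.7 ✓
  B = 0.716 -> Y = 1.716 ✓
All samples match this transformation.

(a) B + 1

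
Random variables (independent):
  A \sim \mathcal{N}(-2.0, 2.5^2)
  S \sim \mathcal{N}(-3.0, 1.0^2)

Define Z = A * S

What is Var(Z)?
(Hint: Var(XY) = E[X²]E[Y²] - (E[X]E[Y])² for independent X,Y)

Var(XY) = E[X²]E[Y²] - (E[X]E[Y])²
E[A] = -2, Var(A) = 6.25
E[S] = -3, Var(S) = 1
E[A²] = 6.25 + (-2)² = 10.25
E[S²] = 1 + (-3)² = 10
Var(Z) = 10.25*10 - (-2*(-3))²
= 102.5 - 36 = 66.5

66.5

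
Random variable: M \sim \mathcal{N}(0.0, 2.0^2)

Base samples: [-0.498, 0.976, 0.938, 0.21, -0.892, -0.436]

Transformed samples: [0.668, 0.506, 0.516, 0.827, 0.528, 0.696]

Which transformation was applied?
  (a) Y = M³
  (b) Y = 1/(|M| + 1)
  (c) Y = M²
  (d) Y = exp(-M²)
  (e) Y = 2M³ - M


Checking option (b) Y = 1/(|M| + 1):
  M = -0.498 -> Y = 0.668 ✓
  M = 0.976 -> Y = 0.506 ✓
  M = 0.938 -> Y = 0.516 ✓
All samples match this transformation.

(b) 1/(|M| + 1)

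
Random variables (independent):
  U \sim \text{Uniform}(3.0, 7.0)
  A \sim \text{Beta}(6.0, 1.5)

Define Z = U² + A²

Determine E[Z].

E[Z] = E[U²] + E[A²]
E[U²] = Var(U) + E[U]² = 1.3333333 + 25 = 26.333333
E[A²] = Var(A) + E[A]² = 0.018823529 + 0.64 = 0.65882353
E[Z] = 26.333333 + 0.65882353 = 26.992157

26.992157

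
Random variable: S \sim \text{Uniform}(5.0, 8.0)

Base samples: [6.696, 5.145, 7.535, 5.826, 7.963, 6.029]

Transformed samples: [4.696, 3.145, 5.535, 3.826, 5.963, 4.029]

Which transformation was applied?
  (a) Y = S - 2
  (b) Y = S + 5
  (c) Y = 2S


Checking option (a) Y = S - 2:
  S = 6.696 -> Y = 4.696 ✓
  S = 5.145 -> Y = 3.145 ✓
  S = 7.535 -> Y = 5.535 ✓
All samples match this transformation.

(a) S - 2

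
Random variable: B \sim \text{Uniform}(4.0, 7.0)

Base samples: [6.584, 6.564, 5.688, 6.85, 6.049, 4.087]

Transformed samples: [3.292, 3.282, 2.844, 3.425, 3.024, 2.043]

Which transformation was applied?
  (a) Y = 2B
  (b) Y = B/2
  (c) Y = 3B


Checking option (b) Y = B/2:
  B = 6.584 -> Y = 3.292 ✓
  B = 6.564 -> Y = 3.282 ✓
  B = 5.688 -> Y = 2.844 ✓
All samples match this transformation.

(b) B/2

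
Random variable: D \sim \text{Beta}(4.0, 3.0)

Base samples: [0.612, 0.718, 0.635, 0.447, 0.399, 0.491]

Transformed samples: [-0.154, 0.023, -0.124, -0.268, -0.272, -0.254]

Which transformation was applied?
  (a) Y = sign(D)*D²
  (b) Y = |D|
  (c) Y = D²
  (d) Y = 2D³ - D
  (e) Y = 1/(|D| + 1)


Checking option (d) Y = 2D³ - D:
  D = 0.612 -> Y = -0.154 ✓
  D = 0.718 -> Y = 0.023 ✓
  D = 0.635 -> Y = -0.124 ✓
All samples match this transformation.

(d) 2D³ - D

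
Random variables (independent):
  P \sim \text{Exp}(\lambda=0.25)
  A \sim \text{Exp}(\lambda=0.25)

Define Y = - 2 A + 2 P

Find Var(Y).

For independent RVs: Var(aX + bY) = a²Var(X) + b²Var(Y)
Var(P) = 16
Var(A) = 16
Var(Y) = 2²*16 + (-2)²*16
= 4*16 + 4*16 = 128

128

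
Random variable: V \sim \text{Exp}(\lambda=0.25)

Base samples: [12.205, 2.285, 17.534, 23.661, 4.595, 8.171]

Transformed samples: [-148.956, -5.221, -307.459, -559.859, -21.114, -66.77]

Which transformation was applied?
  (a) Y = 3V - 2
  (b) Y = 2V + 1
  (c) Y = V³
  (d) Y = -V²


Checking option (d) Y = -V²:
  V = 12.205 -> Y = -148.956 ✓
  V = 2.285 -> Y = -5.221 ✓
  V = 17.534 -> Y = -307.459 ✓
All samples match this transformation.

(d) -V²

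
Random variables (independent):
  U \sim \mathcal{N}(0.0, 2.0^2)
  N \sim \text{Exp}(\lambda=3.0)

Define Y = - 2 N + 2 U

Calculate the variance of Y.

For independent RVs: Var(aX + bY) = a²Var(X) + b²Var(Y)
Var(U) = 4
Var(N) = 0.11111111
Var(Y) = 2²*4 + (-2)²*0.11111111
= 4*4 + 4*0.11111111 = 16.444444

16.444444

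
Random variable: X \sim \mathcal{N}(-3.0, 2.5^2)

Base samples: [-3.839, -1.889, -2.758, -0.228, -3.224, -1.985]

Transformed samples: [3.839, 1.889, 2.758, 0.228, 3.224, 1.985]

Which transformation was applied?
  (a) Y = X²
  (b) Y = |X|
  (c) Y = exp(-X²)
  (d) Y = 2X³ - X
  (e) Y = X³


Checking option (b) Y = |X|:
  X = -3.839 -> Y = 3.839 ✓
  X = -1.889 -> Y = 1.889 ✓
  X = -2.758 -> Y = 2.758 ✓
All samples match this transformation.

(b) |X|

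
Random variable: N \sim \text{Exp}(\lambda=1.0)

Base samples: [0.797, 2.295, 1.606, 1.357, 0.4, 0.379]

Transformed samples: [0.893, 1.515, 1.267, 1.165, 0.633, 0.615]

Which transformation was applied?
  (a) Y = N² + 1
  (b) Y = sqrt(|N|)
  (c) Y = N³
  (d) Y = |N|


Checking option (b) Y = sqrt(|N|):
  N = 0.797 -> Y = 0.893 ✓
  N = 2.295 -> Y = 1.515 ✓
  N = 1.606 -> Y = 1.267 ✓
All samples match this transformation.

(b) sqrt(|N|)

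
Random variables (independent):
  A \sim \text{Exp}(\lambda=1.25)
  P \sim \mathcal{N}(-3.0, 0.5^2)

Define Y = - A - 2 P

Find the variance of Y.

For independent RVs: Var(aX + bY) = a²Var(X) + b²Var(Y)
Var(A) = 0.64
Var(P) = 0.25
Var(Y) = (-1)²*0.64 + (-2)²*0.25
= 1*0.64 + 4*0.25 = 1.64

1.64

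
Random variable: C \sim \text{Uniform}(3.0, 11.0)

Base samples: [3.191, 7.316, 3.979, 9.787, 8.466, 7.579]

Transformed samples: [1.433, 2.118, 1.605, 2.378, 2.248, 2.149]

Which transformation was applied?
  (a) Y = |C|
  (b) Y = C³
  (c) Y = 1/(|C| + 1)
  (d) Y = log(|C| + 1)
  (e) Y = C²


Checking option (d) Y = log(|C| + 1):
  C = 3.191 -> Y = 1.433 ✓
  C = 7.316 -> Y = 2.118 ✓
  C = 3.979 -> Y = 1.605 ✓
All samples match this transformation.

(d) log(|C| + 1)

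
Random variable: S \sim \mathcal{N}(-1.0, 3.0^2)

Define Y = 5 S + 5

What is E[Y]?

For Y = 5S + 5:
E[Y] = 5 * E[S] + 5
E[S] = -1.0 = -1
E[Y] = 5 * (-1) + 5 = 0

0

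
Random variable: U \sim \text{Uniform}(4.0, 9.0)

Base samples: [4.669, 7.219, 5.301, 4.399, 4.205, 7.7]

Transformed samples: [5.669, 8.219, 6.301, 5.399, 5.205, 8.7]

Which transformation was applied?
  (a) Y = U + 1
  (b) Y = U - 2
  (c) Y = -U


Checking option (a) Y = U + 1:
  U = 4.669 -> Y = 5.669 ✓
  U = 7.219 -> Y = 8.219 ✓
  U = 5.301 -> Y = 6.301 ✓
All samples match this transformation.

(a) U + 1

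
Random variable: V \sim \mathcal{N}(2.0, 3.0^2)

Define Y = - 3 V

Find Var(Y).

For Y = aV + b: Var(Y) = a² * Var(V)
Var(V) = 3.0^2 = 9
Var(Y) = (-3)² * 9 = 9 * 9 = 81

81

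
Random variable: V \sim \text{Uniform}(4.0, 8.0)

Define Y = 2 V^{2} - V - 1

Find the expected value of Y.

E[Y] = 2*E[V²] - 1*E[V] - 1
E[V] = 6
E[V²] = Var(V) + (E[V])² = 1.3333333 + 36 = 37.333333
E[Y] = 2*37.333333 - 1*6 - 1 = 67.666667

67.666667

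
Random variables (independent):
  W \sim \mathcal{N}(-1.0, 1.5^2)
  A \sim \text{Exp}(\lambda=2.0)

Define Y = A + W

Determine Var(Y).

For independent RVs: Var(aX + bY) = a²Var(X) + b²Var(Y)
Var(W) = 2.25
Var(A) = 0.25
Var(Y) = 1²*2.25 + 1²*0.25
= 1*2.25 + 1*0.25 = 2.5

2.5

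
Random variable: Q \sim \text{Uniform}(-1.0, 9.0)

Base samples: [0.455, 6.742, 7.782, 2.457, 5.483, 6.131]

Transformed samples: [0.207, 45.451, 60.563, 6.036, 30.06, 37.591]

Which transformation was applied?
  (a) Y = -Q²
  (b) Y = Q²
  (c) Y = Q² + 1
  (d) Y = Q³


Checking option (b) Y = Q²:
  Q = 0.455 -> Y = 0.207 ✓
  Q = 6.742 -> Y = 45.451 ✓
  Q = 7.782 -> Y = 60.563 ✓
All samples match this transformation.

(b) Q²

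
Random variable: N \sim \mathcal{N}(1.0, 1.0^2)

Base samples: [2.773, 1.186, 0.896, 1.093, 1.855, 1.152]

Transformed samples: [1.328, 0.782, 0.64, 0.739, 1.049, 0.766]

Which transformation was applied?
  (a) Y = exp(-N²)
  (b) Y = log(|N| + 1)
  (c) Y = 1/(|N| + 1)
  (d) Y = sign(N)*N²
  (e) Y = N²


Checking option (b) Y = log(|N| + 1):
  N = 2.773 -> Y = 1.328 ✓
  N = 1.186 -> Y = 0.782 ✓
  N = 0.896 -> Y = 0.64 ✓
All samples match this transformation.

(b) log(|N| + 1)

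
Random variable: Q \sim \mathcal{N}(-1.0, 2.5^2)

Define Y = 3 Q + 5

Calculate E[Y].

For Y = 3Q + 5:
E[Y] = 3 * E[Q] + 5
E[Q] = -1.0 = -1
E[Y] = 3 * (-1) + 5 = 2

2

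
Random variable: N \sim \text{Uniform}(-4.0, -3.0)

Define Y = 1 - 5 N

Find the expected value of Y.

For Y = -5N + 1:
E[Y] = -5 * E[N] + 1
E[N] = (-4 - 3)/2 = -3.5
E[Y] = -5 * (-3.5) + 1 = 18.5

18.5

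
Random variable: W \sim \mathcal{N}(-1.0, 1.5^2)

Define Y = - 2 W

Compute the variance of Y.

For Y = aW + b: Var(Y) = a² * Var(W)
Var(W) = 1.5^2 = 2.25
Var(Y) = (-2)² * 2.25 = 4 * 2.25 = 9

9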